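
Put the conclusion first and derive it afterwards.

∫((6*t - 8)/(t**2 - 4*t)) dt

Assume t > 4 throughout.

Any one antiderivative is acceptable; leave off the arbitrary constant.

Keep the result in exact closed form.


The answer is 2*log(t) + 4*log(t - 4).
Step 1. Decompose ∫((6*t - 8)/(t**2 - 4*t)) dt by partial fractions, (6*t - 8)/(t**2 - 4*t) = 4/(t - 4) + 2/t: now ∫(2/t) dt + ∫(4/(t - 4)) dt.
Step 2. Evaluate the standard form [assuming t > 4]: now 4*log(t - 4) + ∫(2/t) dt.
Step 3. Evaluate the standard form [assuming t > 0]: now 2*log(t) + 4*log(t - 4).
Answer: 2*log(t) + 4*log(t - 4).


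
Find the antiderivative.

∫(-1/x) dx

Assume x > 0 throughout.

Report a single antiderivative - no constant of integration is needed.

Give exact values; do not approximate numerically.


Answer: -log(x).


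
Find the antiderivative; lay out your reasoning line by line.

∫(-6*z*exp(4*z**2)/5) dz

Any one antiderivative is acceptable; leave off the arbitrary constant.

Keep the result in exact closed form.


Step 1. Substitute u = z**2, turning ∫(-6*z*exp(4*z**2)/5) dz into ∫(-3*exp(4*u)/5) du: now ∫(-3*exp(4*u)/5) du.
Step 2. Evaluate the standard form: now -3*exp(4*u)/20.
Step 3. Substitute back u = z**2: now -3*exp(4*z**2)/20.
Answer: -3*exp(4*z**2)/20.


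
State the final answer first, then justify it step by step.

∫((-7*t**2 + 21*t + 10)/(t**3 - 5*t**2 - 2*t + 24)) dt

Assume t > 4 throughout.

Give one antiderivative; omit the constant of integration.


The answer is -3*log(t - 4) - 2*log(t - 3) - 2*log(t + 2).
Step 1. Decompose ∫((-7*t**2 + 21*t + 10)/(t**3 - 5*t**2 - 2*t + 24)) dt by partial fractions, (-7*t**2 + 21*t + 10)/(t**3 - 5*t**2 - 2*t + 24) = -2/(t + 2) - 2/(t - 3) - 3/(t - 4): now ∫(-3/(t - 4)) dt + ∫(-2/(t - 3)) dt + ∫(-2/(t + 2)) dt.
Step 2. Evaluate the standard form [assuming t > -2]: now -2*log(t + 2) + ∫(-3/(t - 4)) dt + ∫(-2/(t - 3)) dt.
Step 3. Evaluate the standard form [assuming t > 3]: now -2*log(t - 3) - 2*log(t + 2) + ∫(-3/(t - 4)) dt.
Step 4. Evaluate the standard form [assuming t > 4]: now -3*log(t - 4) - 2*log(t - 3) - 2*log(t + 2).
Answer: -3*log(t - 4) - 2*log(t - 3) - 2*log(t + 2).


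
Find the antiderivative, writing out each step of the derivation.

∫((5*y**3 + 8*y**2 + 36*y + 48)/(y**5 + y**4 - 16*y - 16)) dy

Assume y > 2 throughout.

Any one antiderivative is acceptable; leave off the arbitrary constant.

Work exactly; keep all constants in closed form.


Step 1. Decompose ∫((5*y**3 + 8*y**2 + 36*y + 48)/(y**5 + y**4 - 16*y - 16)) dy by partial fractions, (5*y**3 + 8*y**2 + 36*y + 48)/(y**5 + y**4 - 16*y - 16) = -2/(y**2 + 4) - 1/(y + 2) - 1/(y + 1) + 2/(y - 2): now ∫(2/(y - 2)) dy + ∫(-1/(y + 1)) dy + ∫(-1/(y + 2)) dy + ∫(-2/(y**2 + 4)) dy.
Step 2. Evaluate the standard form [assuming y > 2]: now 2*log(y - 2) + ∫(-1/(y + 1)) dy + ∫(-1/(y + 2)) dy + ∫(-2/(y**2 + 4)) dy.
Step 3. Evaluate the standard form [assuming y > -1]: now 2*log(y - 2) - log(y + 1) + ∫(-1/(y + 2)) dy + ∫(-2/(y**2 + 4)) dy.
Step 4. Evaluate the standard form [assuming y > -2]: now 2*log(y - 2) - log(y + 1) - log(y + 2) + ∫(-2/(y**2 + 4)) dy.
Step 5. Evaluate the standard form: now 2*log(y - 2) - log(y + 1) - log(y + 2) - atan(y/2).
Answer: 2*log(y - 2) - log(y + 1) - log(y + 2) - atan(y/2).


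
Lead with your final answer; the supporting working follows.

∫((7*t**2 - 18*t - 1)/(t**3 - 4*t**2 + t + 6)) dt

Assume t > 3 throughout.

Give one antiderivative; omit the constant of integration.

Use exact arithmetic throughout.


The answer is 2*log(t - 3) + 3*log(t - 2) + 2*log(t + 1).
Step 1. Decompose ∫((7*t**2 - 18*t - 1)/(t**3 - 4*t**2 + t + 6)) dt by partial fractions, (7*t**2 - 18*t - 1)/(t**3 - 4*t**2 + t + 6) = 2/(t + 1) + 3/(t - 2) + 2/(t - 3): now ∫(2/(t - 3)) dt + ∫(3/(t - 2)) dt + ∫(2/(t + 1)) dt.
Step 2. Evaluate the standard form [assuming t > 2]: now 3*log(t - 2) + ∫(2/(t - 3)) dt + ∫(2/(t + 1)) dt.
Step 3. Evaluate the standard form [assuming t > -1]: now 3*log(t - 2) + 2*log(t + 1) + ∫(2/(t - 3)) dt.
Step 4. Evaluate the standard form [assuming t > 3]: now 2*log(t - 3) + 3*log(t - 2) + 2*log(t + 1).
Answer: 2*log(t - 3) + 3*log(t - 2) + 2*log(t + 1).


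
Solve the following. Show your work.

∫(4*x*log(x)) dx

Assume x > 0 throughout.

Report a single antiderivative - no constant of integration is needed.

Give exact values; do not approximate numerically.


Step 1. Integrate ∫(4*x*log(x)) dx by parts with u = log(x), dv = (4*x) dx, so v = 2*x**2 [assuming x > 0]: now 2*x**2*log(x) + ∫(-2*x) dx.
Step 2. Evaluate the standard form: now 2*x**2*log(x) - x**2.
Answer: 2*x**2*log(x) - x**2.


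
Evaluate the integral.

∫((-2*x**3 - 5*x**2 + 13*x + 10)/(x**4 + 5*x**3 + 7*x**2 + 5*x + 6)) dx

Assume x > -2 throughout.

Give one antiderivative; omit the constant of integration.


Answer: -4*log(x + 2) + 2*log(x + 3) + 3*atan(x).


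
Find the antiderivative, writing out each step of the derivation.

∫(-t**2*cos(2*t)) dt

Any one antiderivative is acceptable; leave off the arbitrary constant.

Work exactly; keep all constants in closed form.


Step 1. Integrate ∫(-t**2*cos(2*t)) dt by parts with u = t**2, dv = (-cos(2*t)) dt, so v = -sin(2*t)/2: now -t**2*sin(2*t)/2 + ∫(t*sin(2*t)) dt.
Step 2. Integrate ∫(t*sin(2*t)) dt by parts with u = t, dv = (sin(2*t)) dt, so v = -cos(2*t)/2: now -t**2*sin(2*t)/2 - t*cos(2*t)/2 + ∫(cos(2*t)/2) dt.
Step 3. Evaluate the standard form: now -t**2*sin(2*t)/2 - t*cos(2*t)/2 + sin(2*t)/4.
Answer: -t**2*sin(2*t)/2 - t*cos(2*t)/2 + sin(2*t)/4.


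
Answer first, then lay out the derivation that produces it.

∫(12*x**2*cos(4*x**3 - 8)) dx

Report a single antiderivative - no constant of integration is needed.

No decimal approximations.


The answer is sin(4*x**3 - 8).
Step 1. Substitute u = x**3 - 2, turning ∫(12*x**2*cos(4*x**3 - 8)) dx into ∫(4*cos(4*u)) du: now ∫(4*cos(4*u)) du.
Step 2. Evaluate the standard form: now sin(4*u).
Step 3. Substitute back u = x**3 - 2: now sin(4*x**3 - 8).
Answer: sin(4*x**3 - 8).


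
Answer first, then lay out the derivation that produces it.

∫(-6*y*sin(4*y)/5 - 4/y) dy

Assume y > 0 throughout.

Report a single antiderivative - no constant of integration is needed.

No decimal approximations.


The answer is 3*y*cos(4*y)/10 - 4*log(y) - 3*sin(4*y)/40.
Step 1. Rewrite: now ∫(-4/y) dy + ∫(-6*y*sin(4*y)/5) dy.
Step 2. Integrate ∫(-6*y*sin(4*y)/5) dy by parts with u = y, dv = (-6*sin(4*y)/5) dy, so v = 3*cos(4*y)/10: now 3*y*cos(4*y)/10 + ∫(-4/y) dy + ∫(-3*cos(4*y)/10) dy.
Step 3. Evaluate the standard form: now 3*y*cos(4*y)/10 - 3*sin(4*y)/40 + ∫(-4/y) dy.
Step 4. Evaluate the standard form [assuming y > 0]: now 3*y*cos(4*y)/10 - 4*log(y) - 3*sin(4*y)/40.
Answer: 3*y*cos(4*y)/10 - 4*log(y) - 3*sin(4*y)/40.


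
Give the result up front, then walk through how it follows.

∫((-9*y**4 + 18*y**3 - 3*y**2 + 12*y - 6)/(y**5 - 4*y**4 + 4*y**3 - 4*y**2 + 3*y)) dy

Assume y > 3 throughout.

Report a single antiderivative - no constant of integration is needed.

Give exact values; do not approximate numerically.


The answer is -2*log(y) - 4*log(y - 3) - 3*log(y - 1) - 3*atan(y).
Step 1. Decompose ∫((-9*y**4 + 18*y**3 - 3*y**2 + 12*y - 6)/(y**5 - 4*y**4 + 4*y**3 - 4*y**2 + 3*y)) dy by partial fractions, (-9*y**4 + 18*y**3 - 3*y**2 + 12*y - 6)/(y**5 - 4*y**4 + 4*y**3 - 4*y**2 + 3*y) = -3/(y**2 + 1) - 3/(y - 1) - 4/(y - 3) - 2/y: now ∫(-2/y) dy + ∫(-4/(y - 3)) dy + ∫(-3/(y - 1)) dy + ∫(-3/(y**2 + 1)) dy.
Step 2. Evaluate the standard form [assuming y > 0]: now -2*log(y) + ∫(-4/(y - 3)) dy + ∫(-3/(y - 1)) dy + ∫(-3/(y**2 + 1)) dy.
Step 3. Evaluate the standard form [assuming y > 3]: now -2*log(y) - 4*log(y - 3) + ∫(-3/(y - 1)) dy + ∫(-3/(y**2 + 1)) dy.
Step 4. Evaluate the standard form [assuming y > 1]: now -2*log(y) - 4*log(y - 3) - 3*log(y - 1) + ∫(-3/(y**2 + 1)) dy.
Step 5. Evaluate the standard form: now -2*log(y) - 4*log(y - 3) - 3*log(y - 1) - 3*atan(y).
Answer: -2*log(y) - 4*log(y - 3) - 3*log(y - 1) - 3*atan(y).


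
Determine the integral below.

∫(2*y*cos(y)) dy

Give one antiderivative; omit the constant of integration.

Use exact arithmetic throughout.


Answer: 2*y*sin(y) + 2*cos(y).


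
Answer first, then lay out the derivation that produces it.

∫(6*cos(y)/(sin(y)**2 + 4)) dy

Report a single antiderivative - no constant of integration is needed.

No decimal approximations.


The answer is 3*atan(sin(y)/2).
Step 1. Substitute u = sin(y), turning ∫(6*cos(y)/(sin(y)**2 + 4)) dy into ∫(6/(u**2 + 4)) du: now ∫(6/(u**2 + 4)) du.
Step 2. Evaluate the standard form: now 3*atan(u/2).
Step 3. Substitute back u = sin(y): now 3*atan(sin(y)/2).
Answer: 3*atan(sin(y)/2).


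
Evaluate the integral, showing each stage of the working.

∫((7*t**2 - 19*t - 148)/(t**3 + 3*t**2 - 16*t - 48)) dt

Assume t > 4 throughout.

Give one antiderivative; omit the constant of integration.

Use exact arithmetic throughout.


Step 1. Decompose ∫((7*t**2 - 19*t - 148)/(t**3 + 3*t**2 - 16*t - 48)) dt by partial fractions, (7*t**2 - 19*t - 148)/(t**3 + 3*t**2 - 16*t - 48) = 5/(t + 4) + 4/(t + 3) - 2/(t - 4): now ∫(-2/(t - 4)) dt + ∫(4/(t + 3)) dt + ∫(5/(t + 4)) dt.
Step 2. Evaluate the standard form [assuming t > -3]: now 4*log(t + 3) + ∫(-2/(t - 4)) dt + ∫(5/(t + 4)) dt.
Step 3. Evaluate the standard form [assuming t > -4]: now 4*log(t + 3) + 5*log(t + 4) + ∫(-2/(t - 4)) dt.
Step 4. Evaluate the standard form [assuming t > 4]: now -2*log(t - 4) + 4*log(t + 3) + 5*log(t + 4).
Answer: -2*log(t - 4) + 4*log(t + 3) + 5*log(t + 4).


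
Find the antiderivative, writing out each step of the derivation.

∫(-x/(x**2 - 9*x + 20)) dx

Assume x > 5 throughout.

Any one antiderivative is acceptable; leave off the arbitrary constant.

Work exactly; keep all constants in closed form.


Step 1. Decompose ∫(-x/(x**2 - 9*x + 20)) dx by partial fractions, -x/(x**2 - 9*x + 20) = 4/(x - 4) - 5/(x - 5): now ∫(-5/(x - 5)) dx + ∫(4/(x - 4)) dx.
Step 2. Evaluate the standard form [assuming x > 4]: now 4*log(x - 4) + ∫(-5/(x - 5)) dx.
Step 3. Evaluate the standard form [assuming x > 5]: now -5*log(x - 5) + 4*log(x - 4).
Answer: -5*log(x - 5) + 4*log(x - 4).


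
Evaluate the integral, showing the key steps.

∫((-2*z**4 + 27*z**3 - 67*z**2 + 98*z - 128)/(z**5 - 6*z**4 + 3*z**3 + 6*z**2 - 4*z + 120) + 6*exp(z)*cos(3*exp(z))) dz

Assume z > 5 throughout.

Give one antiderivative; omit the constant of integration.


Step 1. Rewrite: now ∫((-2*z**4 + 27*z**3 - 67*z**2 + 98*z - 128)/(z**5 - 6*z**4 + 3*z**3 + 6*z**2 - 4*z + 120)) dz + ∫(6*exp(z)*cos(3*exp(z))) dz.
Step 2. Substitute u = exp(z), turning ∫(6*exp(z)*cos(3*exp(z))) dz into ∫(6*cos(3*u)) du: now ∫((-2*z**4 + 27*z**3 - 67*z**2 + 98*z - 128)/(z**5 - 6*z**4 + 3*z**3 + 6*z**2 - 4*z + 120)) dz + ∫(6*cos(3*u)) du.
Step 3. Evaluate the standard form: now 2*sin(3*u) + ∫((-2*z**4 + 27*z**3 - 67*z**2 + 98*z - 128)/(z**5 - 6*z**4 + 3*z**3 + 6*z**2 - 4*z + 120)) dz.
Step 4. Substitute back u = exp(z): now 2*sin(3*exp(z)) + ∫((-2*z**4 + 27*z**3 - 67*z**2 + 98*z - 128)/(z**5 - 6*z**4 + 3*z**3 + 6*z**2 - 4*z + 120)) dz.
Step 5. Decompose ∫((-2*z**4 + 27*z**3 - 67*z**2 + 98*z - 128)/(z**5 - 6*z**4 + 3*z**3 + 6*z**2 - 4*z + 120)) dz by partial fractions, (-2*z**4 + 27*z**3 - 67*z**2 + 98*z - 128)/(z**5 - 6*z**4 + 3*z**3 + 6*z**2 - 4*z + 120) = 2/(z**2 + 4) - 3/(z + 2) - 1/(z - 3) + 2/(z - 5): now 2*sin(3*exp(z)) + ∫(2/(z - 5)) dz + ∫(-1/(z - 3)) dz + ∫(-3/(z + 2)) dz + ∫(2/(z**2 + 4)) dz.
Step 6. Evaluate the standard form [assuming z > -2]: now -3*log(z + 2) + 2*sin(3*exp(z)) + ∫(2/(z - 5)) dz + ∫(-1/(z - 3)) dz + ∫(2/(z**2 + 4)) dz.
Step 7. Evaluate the standard form [assuming z > 3]: now -log(z - 3) - 3*log(z + 2) + 2*sin(3*exp(z)) + ∫(2/(z - 5)) dz + ∫(2/(z**2 + 4)) dz.
Step 8. Evaluate the standard form [assuming z > 5]: now 2*log(z - 5) - log(z - 3) - 3*log(z + 2) + 2*sin(3*exp(z)) + ∫(2/(z**2 + 4)) dz.
Step 9. Evaluate the standard form: now 2*log(z - 5) - log(z - 3) - 3*log(z + 2) + 2*sin(3*exp(z)) + atan(z/2).
Answer: 2*log(z - 5) - log(z - 3) - 3*log(z + 2) + 2*sin(3*exp(z)) + atan(z/2).


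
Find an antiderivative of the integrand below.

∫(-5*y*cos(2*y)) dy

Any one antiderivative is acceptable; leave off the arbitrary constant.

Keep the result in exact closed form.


Answer: -5*y*sin(2*y)/2 - 5*cos(2*y)/4.


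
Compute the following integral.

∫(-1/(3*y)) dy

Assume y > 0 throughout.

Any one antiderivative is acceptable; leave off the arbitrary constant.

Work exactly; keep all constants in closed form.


Answer: -log(y)/3.


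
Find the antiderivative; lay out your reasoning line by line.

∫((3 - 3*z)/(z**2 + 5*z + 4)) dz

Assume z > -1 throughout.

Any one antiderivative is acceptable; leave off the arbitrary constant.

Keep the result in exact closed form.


Step 1. Decompose ∫((3 - 3*z)/(z**2 + 5*z + 4)) dz by partial fractions, (3 - 3*z)/(z**2 + 5*z + 4) = -5/(z + 4) + 2/(z + 1): now ∫(2/(z + 1)) dz + ∫(-5/(z + 4)) dz.
Step 2. Evaluate the standard form [assuming z > -4]: now -5*log(z + 4) + ∫(2/(z + 1)) dz.
Step 3. Evaluate the standard form [assuming z > -1]: now 2*log(z + 1) - 5*log(z + 4).
Answer: 2*log(z + 1) - 5*log(z + 4).


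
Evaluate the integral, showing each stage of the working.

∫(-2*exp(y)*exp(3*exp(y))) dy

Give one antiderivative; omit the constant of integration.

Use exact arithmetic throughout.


Step 1. Substitute u = exp(y), turning ∫(-2*exp(y)*exp(3*exp(y))) dy into ∫(-2*exp(3*u)) du: now ∫(-2*exp(3*u)) du.
Step 2. Evaluate the standard form: now -2*exp(3*u)/3.
Step 3. Substitute back u = exp(y): now -2*exp(3*exp(y))/3.
Answer: -2*exp(3*exp(y))/3.


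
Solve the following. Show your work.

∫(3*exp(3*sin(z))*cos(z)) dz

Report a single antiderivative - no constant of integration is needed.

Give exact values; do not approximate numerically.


Step 1. Substitute u = sin(z), turning ∫(3*exp(3*sin(z))*cos(z)) dz into ∫(3*exp(3*u)) du: now ∫(3*exp(3*u)) du.
Step 2. Evaluate the standard form: now exp(3*u).
Step 3. Substitute back u = sin(z): now exp(3*sin(z)).
Answer: exp(3*sin(z)).


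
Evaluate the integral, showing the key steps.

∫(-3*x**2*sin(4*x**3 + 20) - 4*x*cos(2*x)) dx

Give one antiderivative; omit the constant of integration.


Step 1. Rewrite: now ∫(-4*x*cos(2*x)) dx + ∫(-3*x**2*sin(4*x**3 + 20)) dx.
Step 2. Integrate ∫(-4*x*cos(2*x)) dx by parts with u = x, dv = (-4*cos(2*x)) dx, so v = -2*sin(2*x): now -2*x*sin(2*x) + ∫(-3*x**2*sin(4*x**3 + 20)) dx + ∫(2*sin(2*x)) dx.
Step 3. Evaluate the standard form: now -2*x*sin(2*x) - cos(2*x) + ∫(-3*x**2*sin(4*x**3 + 20)) dx.
Step 4. Substitute u = x**3 + 5, turning ∫(-3*x**2*sin(4*x**3 + 20)) dx into ∫(-sin(4*u)) du: now -2*x*sin(2*x) - cos(2*x) + ∫(-sin(4*u)) du.
Step 5. Evaluate the standard form: now -2*x*sin(2*x) + cos(4*u)/4 - cos(2*x).
Step 6. Substitute back u = x**3 + 5: now -2*x*sin(2*x) - cos(2*x) + cos(4*x**3 + 20)/4.
Answer: -2*x*sin(2*x) - cos(2*x) + cos(4*x**3 + 20)/4.


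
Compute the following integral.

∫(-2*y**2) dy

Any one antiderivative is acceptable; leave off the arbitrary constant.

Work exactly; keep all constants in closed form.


Answer: -2*y**3/3.


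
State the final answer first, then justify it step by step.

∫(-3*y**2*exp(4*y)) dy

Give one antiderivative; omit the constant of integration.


The answer is -3*y**2*exp(4*y)/4 + 3*y*exp(4*y)/8 - 3*exp(4*y)/32.
Step 1. Integrate ∫(-3*y**2*exp(4*y)) dy by parts with u = y**2, dv = (-3*exp(4*y)) dy, so v = -3*exp(4*y)/4: now -3*y**2*exp(4*y)/4 + ∫(3*y*exp(4*y)/2) dy.
Step 2. Integrate ∫(3*y*exp(4*y)/2) dy by parts with u = y, dv = (3*exp(4*y)/2) dy, so v = 3*exp(4*y)/8: now -3*y**2*exp(4*y)/4 + 3*y*exp(4*y)/8 + ∫(-3*exp(4*y)/8) dy.
Step 3. Evaluate the standard form: now -3*y**2*exp(4*y)/4 + 3*y*exp(4*y)/8 - 3*exp(4*y)/32.
Answer: -3*y**2*exp(4*y)/4 + 3*y*exp(4*y)/8 - 3*exp(4*y)/32.


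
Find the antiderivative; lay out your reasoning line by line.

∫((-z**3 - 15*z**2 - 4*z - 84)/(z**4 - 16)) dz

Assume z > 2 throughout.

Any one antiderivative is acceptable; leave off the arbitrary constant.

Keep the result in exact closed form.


Step 1. Decompose ∫((-z**3 - 15*z**2 - 4*z - 84)/(z**4 - 16)) dz by partial fractions, (-z**3 - 15*z**2 - 4*z - 84)/(z**4 - 16) = 3/(z**2 + 4) + 4/(z + 2) - 5/(z - 2): now ∫(-5/(z - 2)) dz + ∫(4/(z + 2)) dz + ∫(3/(z**2 + 4)) dz.
Step 2. Evaluate the standard form [assuming z > 2]: now -5*log(z - 2) + ∫(4/(z + 2)) dz + ∫(3/(z**2 + 4)) dz.
Step 3. Evaluate the standard form [assuming z > -2]: now -5*log(z - 2) + 4*log(z + 2) + ∫(3/(z**2 + 4)) dz.
Step 4. Evaluate the standard form: now -5*log(z - 2) + 4*log(z + 2) + 3*atan(z/2)/2.
Answer: -5*log(z - 2) + 4*log(z + 2) + 3*atan(z/2)/2.


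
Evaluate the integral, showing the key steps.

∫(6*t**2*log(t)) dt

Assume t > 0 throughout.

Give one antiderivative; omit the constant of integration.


Step 1. Integrate ∫(6*t**2*log(t)) dt by parts with u = log(t), dv = (6*t**2) dt, so v = 2*t**3 [assuming t > 0]: now 2*t**3*log(t) + ∫(-2*t**2) dt.
Step 2. Evaluate the standard form: now 2*t**3*log(t) - 2*t**3/3.
Answer: 2*t**3*log(t) - 2*t**3/3.


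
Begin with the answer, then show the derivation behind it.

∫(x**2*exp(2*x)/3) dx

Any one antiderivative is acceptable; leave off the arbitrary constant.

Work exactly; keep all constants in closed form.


The answer is x**2*exp(2*x)/6 - x*exp(2*x)/6 + exp(2*x)/12.
Step 1. Integrate ∫(x**2*exp(2*x)/3) dx by parts with u = x**2, dv = (exp(2*x)/3) dx, so v = exp(2*x)/6: now x**2*exp(2*x)/6 + ∫(-x*exp(2*x)/3) dx.
Step 2. Integrate ∫(-x*exp(2*x)/3) dx by parts with u = x, dv = (-exp(2*x)/3) dx, so v = -exp(2*x)/6: now x**2*exp(2*x)/6 - x*exp(2*x)/6 + ∫(exp(2*x)/6) dx.
Step 3. Evaluate the standard form: now x**2*exp(2*x)/6 - x*exp(2*x)/6 + exp(2*x)/12.
Answer: x**2*exp(2*x)/6 - x*exp(2*x)/6 + exp(2*x)/12.


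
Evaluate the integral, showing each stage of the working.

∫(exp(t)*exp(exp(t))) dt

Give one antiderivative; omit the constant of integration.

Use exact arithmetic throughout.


Step 1. Substitute u = exp(t), turning ∫(exp(t)*exp(exp(t))) dt into ∫(exp(u)) du: now ∫(exp(u)) du.
Step 2. Evaluate the standard form: now exp(u).
Step 3. Substitute back u = exp(t): now exp(exp(t)).
Answer: exp(exp(t)).


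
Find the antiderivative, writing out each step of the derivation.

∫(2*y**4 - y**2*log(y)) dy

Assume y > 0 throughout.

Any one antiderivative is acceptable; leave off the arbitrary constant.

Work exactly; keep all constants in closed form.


Step 1. Rewrite: now ∫(2*y**4) dy + ∫(-y**2*log(y)) dy.
Step 2. Evaluate the standard form: now 2*y**5/5 + ∫(-y**2*log(y)) dy.
Step 3. Integrate ∫(-y**2*log(y)) dy by parts with u = log(y), dv = (-y**2) dy, so v = -y**3/3 [assuming y > 0]: now 2*y**5/5 - y**3*log(y)/3 + ∫(y**2/3) dy.
Step 4. Evaluate the standard form: now 2*y**5/5 - y**3*log(y)/3 + y**3/9.
Answer: 2*y**5/5 - y**3*log(y)/3 + y**3/9.


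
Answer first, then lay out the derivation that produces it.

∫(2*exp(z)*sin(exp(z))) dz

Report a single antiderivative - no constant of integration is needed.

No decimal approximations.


The answer is -2*cos(exp(z)).
Step 1. Substitute u = exp(z), turning ∫(2*exp(z)*sin(exp(z))) dz into ∫(2*sin(u)) du: now ∫(2*sin(u)) du.
Step 2. Evaluate the standard form: now -2*cos(u).
Step 3. Substitute back u = exp(z): now -2*cos(exp(z)).
Answer: -2*cos(exp(z)).


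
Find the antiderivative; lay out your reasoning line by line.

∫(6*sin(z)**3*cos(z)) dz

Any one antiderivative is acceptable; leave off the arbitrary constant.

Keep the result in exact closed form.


Step 1. Substitute u = sin(z), turning ∫(6*sin(z)**3*cos(z)) dz into ∫(6*u**3) du: now ∫(6*u**3) du.
Step 2. Evaluate the standard form: now 3*u**4/2.
Step 3. Substitute back u = sin(z): now 3*sin(z)**4/2.
Answer: 3*sin(z)**4/2.


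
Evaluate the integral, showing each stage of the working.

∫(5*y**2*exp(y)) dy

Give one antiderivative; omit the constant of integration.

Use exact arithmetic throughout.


Step 1. Integrate ∫(5*y**2*exp(y)) dy by parts with u = y**2, dv = (5*exp(y)) dy, so v = 5*exp(y): now 5*y**2*exp(y) + ∫(-10*y*exp(y)) dy.
Step 2. Integrate ∫(-10*y*exp(y)) dy by parts with u = y, dv = (-10*exp(y)) dy, so v = -10*exp(y): now 5*y**2*exp(y) - 10*y*exp(y) + ∫(10*exp(y)) dy.
Step 3. Evaluate the standard form: now 5*y**2*exp(y) - 10*y*exp(y) + 10*exp(y).
Answer: 5*y**2*exp(y) - 10*y*exp(y) + 10*exp(y).


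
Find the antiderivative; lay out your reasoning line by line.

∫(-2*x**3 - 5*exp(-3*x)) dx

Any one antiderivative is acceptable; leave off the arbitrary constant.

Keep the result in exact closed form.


Step 1. Rewrite: now ∫(-2*x**3) dx + ∫(-5*exp(-3*x)) dx.
Step 2. Evaluate the standard form: now ∫(-2*x**3) dx + 5*exp(-3*x)/3.
Step 3. Evaluate the standard form: now -x**4/2 + 5*exp(-3*x)/3.
Answer: -x**4/2 + 5*exp(-3*x)/3.


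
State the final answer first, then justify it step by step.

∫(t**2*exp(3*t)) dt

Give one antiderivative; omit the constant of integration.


The answer is t**2*exp(3*t)/3 - 2*t*exp(3*t)/9 + 2*exp(3*t)/27.
Step 1. Integrate ∫(t**2*exp(3*t)) dt by parts with u = t**2, dv = (exp(3*t)) dt, so v = exp(3*t)/3: now t**2*exp(3*t)/3 + ∫(-2*t*exp(3*t)/3) dt.
Step 2. Integrate ∫(-2*t*exp(3*t)/3) dt by parts with u = t, dv = (-2*exp(3*t)/3) dt, so v = -2*exp(3*t)/9: now t**2*exp(3*t)/3 - 2*t*exp(3*t)/9 + ∫(2*exp(3*t)/9) dt.
Step 3. Evaluate the standard form: now t**2*exp(3*t)/3 - 2*t*exp(3*t)/9 + 2*exp(3*t)/27.
Answer: t**2*exp(3*t)/3 - 2*t*exp(3*t)/9 + 2*exp(3*t)/27.


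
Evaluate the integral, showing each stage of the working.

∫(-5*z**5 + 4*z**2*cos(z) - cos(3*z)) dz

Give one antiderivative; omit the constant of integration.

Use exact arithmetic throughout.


Step 1. Rewrite: now ∫(-5*z**5) dz + ∫(4*z**2*cos(z)) dz + ∫(-cos(3*z)) dz.
Step 2. Evaluate the standard form: now -5*z**6/6 + ∫(4*z**2*cos(z)) dz + ∫(-cos(3*z)) dz.
Step 3. Evaluate the standard form: now -5*z**6/6 - sin(3*z)/3 + ∫(4*z**2*cos(z)) dz.
Step 4. Integrate ∫(4*z**2*cos(z)) dz by parts with u = z**2, dv = (4*cos(z)) dz, so v = 4*sin(z): now -5*z**6/6 + 4*z**2*sin(z) - sin(3*z)/3 + ∫(-8*z*sin(z)) dz.
Step 5. Integrate ∫(-8*z*sin(z)) dz by parts with u = z, dv = (-8*sin(z)) dz, so v = 8*cos(z): now -5*z**6/6 + 4*z**2*sin(z) + 8*z*cos(z) - sin(3*z)/3 + ∫(-8*cos(z)) dz.
Step 6. Evaluate the standard form: now -5*z**6/6 + 4*z**2*sin(z) + 8*z*cos(z) - 8*sin(z) - sin(3*z)/3.
Answer: -5*z**6/6 + 4*z**2*sin(z) + 8*z*cos(z) - 8*sin(z) - sin(3*z)/3.


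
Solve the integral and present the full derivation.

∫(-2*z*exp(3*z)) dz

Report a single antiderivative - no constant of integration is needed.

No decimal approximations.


Step 1. Integrate ∫(-2*z*exp(3*z)) dz by parts with u = z, dv = (-2*exp(3*z)) dz, so v = -2*exp(3*z)/3: now -2*z*exp(3*z)/3 + ∫(2*exp(3*z)/3) dz.
Step 2. Evaluate the standard form: now -2*z*exp(3*z)/3 + 2*exp(3*z)/9.
Answer: -2*z*exp(3*z)/3 + 2*exp(3*z)/9.


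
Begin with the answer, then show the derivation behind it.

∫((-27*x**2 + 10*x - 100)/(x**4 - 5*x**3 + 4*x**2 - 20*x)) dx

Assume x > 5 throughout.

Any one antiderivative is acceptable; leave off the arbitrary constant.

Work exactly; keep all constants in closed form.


The answer is 5*log(x) - 5*log(x - 5) - atan(x/2).
Step 1. Decompose ∫((-27*x**2 + 10*x - 100)/(x**4 - 5*x**3 + 4*x**2 - 20*x)) dx by partial fractions, (-27*x**2 + 10*x - 100)/(x**4 - 5*x**3 + 4*x**2 - 20*x) = -2/(x**2 + 4) - 5/(x - 5) + 5/x: now ∫(5/x) dx + ∫(-5/(x - 5)) dx + ∫(-2/(x**2 + 4)) dx.
Step 2. Evaluate the standard form [assuming x > 0]: now 5*log(x) + ∫(-5/(x - 5)) dx + ∫(-2/(x**2 + 4)) dx.
Step 3. Evaluate the standard form [assuming x > 5]: now 5*log(x) - 5*log(x - 5) + ∫(-2/(x**2 + 4)) dx.
Step 4. Evaluate the standard form: now 5*log(x) - 5*log(x - 5) - atan(x/2).
Answer: 5*log(x) - 5*log(x - 5) - atan(x/2).


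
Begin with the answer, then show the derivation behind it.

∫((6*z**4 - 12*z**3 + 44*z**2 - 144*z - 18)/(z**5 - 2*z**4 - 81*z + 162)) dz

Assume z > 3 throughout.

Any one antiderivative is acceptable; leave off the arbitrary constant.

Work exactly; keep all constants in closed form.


The answer is log(z - 3) + 2*log(z - 2) + 3*log(z + 3) + 2*atan(z/3)/3.
Step 1. Decompose ∫((6*z**4 - 12*z**3 + 44*z**2 - 144*z - 18)/(z**5 - 2*z**4 - 81*z + 162)) dz by partial fractions, (6*z**4 - 12*z**3 + 44*z**2 - 144*z - 18)/(z**5 - 2*z**4 - 81*z + 162) = 2/(z**2 + 9) + 3/(z + 3) + 2/(z - 2) + 1/(z - 3): now ∫(1/(z - 3)) dz + ∫(2/(z - 2)) dz + ∫(3/(z + 3)) dz + ∫(2/(z**2 + 9)) dz.
Step 2. Evaluate the standard form [assuming z > -3]: now 3*log(z + 3) + ∫(1/(z - 3)) dz + ∫(2/(z - 2)) dz + ∫(2/(z**2 + 9)) dz.
Step 3. Evaluate the standard form [assuming z > 2]: now 2*log(z - 2) + 3*log(z + 3) + ∫(1/(z - 3)) dz + ∫(2/(z**2 + 9)) dz.
Step 4. Evaluate the standard form [assuming z > 3]: now log(z - 3) + 2*log(z - 2) + 3*log(z + 3) + ∫(2/(z**2 + 9)) dz.
Step 5. Evaluate the standard form: now log(z - 3) + 2*log(z - 2) + 3*log(z + 3) + 2*atan(z/3)/3.
Answer: log(z - 3) + 2*log(z - 2) + 3*log(z + 3) + 2*atan(z/3)/3.


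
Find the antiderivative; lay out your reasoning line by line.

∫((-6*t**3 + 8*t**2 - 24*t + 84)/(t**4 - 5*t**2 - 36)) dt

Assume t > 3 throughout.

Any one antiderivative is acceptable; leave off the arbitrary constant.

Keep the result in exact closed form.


Step 1. Decompose ∫((-6*t**3 + 8*t**2 - 24*t + 84)/(t**4 - 5*t**2 - 36)) dt by partial fractions, (-6*t**3 + 8*t**2 - 24*t + 84)/(t**4 - 5*t**2 - 36) = -4/(t**2 + 4) - 5/(t + 3) - 1/(t - 3): now ∫(-1/(t - 3)) dt + ∫(-5/(t + 3)) dt + ∫(-4/(t**2 + 4)) dt.
Step 2. Evaluate the standard form [assuming t > -3]: now -5*log(t + 3) + ∫(-1/(t - 3)) dt + ∫(-4/(t**2 + 4)) dt.
Step 3. Evaluate the standard form [assuming t > 3]: now -log(t - 3) - 5*log(t + 3) + ∫(-4/(t**2 + 4)) dt.
Step 4. Evaluate the standard form: now -log(t - 3) - 5*log(t + 3) - 2*atan(t/2).
Answer: -log(t - 3) - 5*log(t + 3) - 2*atan(t/2).


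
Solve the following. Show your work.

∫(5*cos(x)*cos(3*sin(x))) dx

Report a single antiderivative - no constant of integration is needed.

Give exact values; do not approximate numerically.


Step 1. Substitute u = sin(x), turning ∫(5*cos(x)*cos(3*sin(x))) dx into ∫(5*cos(3*u)) du: now ∫(5*cos(3*u)) du.
Step 2. Evaluate the standard form: now 5*sin(3*u)/3.
Step 3. Substitute back u = sin(x): now 5*sin(3*sin(x))/3.
Answer: 5*sin(3*sin(x))/3.


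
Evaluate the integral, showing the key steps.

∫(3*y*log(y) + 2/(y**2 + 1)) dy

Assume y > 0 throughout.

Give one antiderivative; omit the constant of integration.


Step 1. Rewrite: now ∫(3*y*log(y)) dy + ∫(2/(y**2 + 1)) dy.
Step 2. Evaluate the standard form: now 2*atan(y) + ∫(3*y*log(y)) dy.
Step 3. Integrate ∫(3*y*log(y)) dy by parts with u = log(y), dv = (3*y) dy, so v = 3*y**2/2 [assuming y > 0]: now 3*y**2*log(y)/2 + 2*atan(y) + ∫(-3*y/2) dy.
Step 4. Evaluate the standard form: now 3*y**2*log(y)/2 - 3*y**2/4 + 2*atan(y).
Answer: 3*y**2*log(y)/2 - 3*y**2/4 + 2*atan(y).


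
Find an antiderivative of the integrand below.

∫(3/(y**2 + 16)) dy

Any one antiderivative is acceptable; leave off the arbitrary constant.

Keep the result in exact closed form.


Answer: 3*atan(y/4)/4.


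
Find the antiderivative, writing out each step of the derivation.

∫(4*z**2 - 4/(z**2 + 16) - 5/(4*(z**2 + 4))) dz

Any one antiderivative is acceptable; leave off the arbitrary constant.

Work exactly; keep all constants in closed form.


Step 1. Rewrite: now ∫(4*z**2) dz + ∫(-5/(4*(z**2 + 4))) dz + ∫(-4/(z**2 + 16)) dz.
Step 2. Evaluate the standard form: now -atan(z/4) + ∫(4*z**2) dz + ∫(-5/(4*(z**2 + 4))) dz.
Step 3. Evaluate the standard form: now 4*z**3/3 - atan(z/4) + ∫(-5/(4*(z**2 + 4))) dz.
Step 4. Evaluate the standard form: now 4*z**3/3 - atan(z/4) - 5*atan(z/2)/8.
Answer: 4*z**3/3 - atan(z/4) - 5*atan(z/2)/8.


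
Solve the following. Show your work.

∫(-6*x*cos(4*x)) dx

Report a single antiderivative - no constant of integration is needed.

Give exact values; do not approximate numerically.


Step 1. Integrate ∫(-6*x*cos(4*x)) dx by parts with u = x, dv = (-6*cos(4*x)) dx, so v = -3*sin(4*x)/2: now -3*x*sin(4*x)/2 + ∫(3*sin(4*x)/2) dx.
Step 2. Evaluate the standard form: now -3*x*sin(4*x)/2 - 3*cos(4*x)/8.
Answer: -3*x*sin(4*x)/2 - 3*cos(4*x)/8.


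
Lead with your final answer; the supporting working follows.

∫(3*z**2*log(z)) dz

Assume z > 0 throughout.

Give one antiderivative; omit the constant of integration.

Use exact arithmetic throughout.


The answer is z**3*log(z) - z**3/3.
Step 1. Integrate ∫(3*z**2*log(z)) dz by parts with u = log(z), dv = (3*z**2) dz, so v = z**3 [assuming z > 0]: now z**3*log(z) + ∫(-z**2) dz.
Step 2. Evaluate the standard form: now z**3*log(z) - z**3/3.
Answer: z**3*log(z) - z**3/3.


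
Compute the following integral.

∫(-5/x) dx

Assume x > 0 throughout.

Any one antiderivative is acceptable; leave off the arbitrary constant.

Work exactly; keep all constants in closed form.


Answer: -5*log(x).


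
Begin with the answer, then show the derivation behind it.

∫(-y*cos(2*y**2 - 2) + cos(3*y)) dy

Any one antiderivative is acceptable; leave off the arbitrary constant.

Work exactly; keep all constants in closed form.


The answer is sin(3*y)/3 - sin(2*y**2 - 2)/4.
Step 1. Rewrite: now ∫(-y*cos(2*y**2 - 2)) dy + ∫(cos(3*y)) dy.
Step 2. Substitute u = y**2 - 1, turning ∫(-y*cos(2*y**2 - 2)) dy into ∫(-cos(2*u)/2) du: now ∫(-cos(2*u)/2) du + ∫(cos(3*y)) dy.
Step 3. Evaluate the standard form: now -sin(2*u)/4 + ∫(cos(3*y)) dy.
Step 4. Substitute back u = y**2 - 1: now -sin(2*y**2 - 2)/4 + ∫(cos(3*y)) dy.
Step 5. Evaluate the standard form: now sin(3*y)/3 - sin(2*y**2 - 2)/4.
Answer: sin(3*y)/3 - sin(2*y**2 - 2)/4.


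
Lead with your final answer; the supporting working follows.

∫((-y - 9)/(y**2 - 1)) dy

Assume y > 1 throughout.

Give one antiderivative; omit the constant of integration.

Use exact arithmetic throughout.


The answer is -5*log(y - 1) + 4*log(y + 1).
Step 1. Decompose ∫((-y - 9)/(y**2 - 1)) dy by partial fractions, (-y - 9)/(y**2 - 1) = 4/(y + 1) - 5/(y - 1): now ∫(-5/(y - 1)) dy + ∫(4/(y + 1)) dy.
Step 2. Evaluate the standard form [assuming y > -1]: now 4*log(y + 1) + ∫(-5/(y - 1)) dy.
Step 3. Evaluate the standard form [assuming y > 1]: now -5*log(y - 1) + 4*log(y + 1).
Answer: -5*log(y - 1) + 4*log(y + 1).


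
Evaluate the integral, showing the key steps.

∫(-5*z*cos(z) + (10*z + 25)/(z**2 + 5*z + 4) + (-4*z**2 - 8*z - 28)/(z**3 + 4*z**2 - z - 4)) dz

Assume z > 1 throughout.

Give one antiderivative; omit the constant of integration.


Step 1. Rewrite: now ∫(-5*z*cos(z)) dz + ∫((10*z + 25)/(z**2 + 5*z + 4)) dz + ∫((-4*z**2 - 8*z - 28)/(z**3 + 4*z**2 - z - 4)) dz.
Step 2. Decompose ∫((-4*z**2 - 8*z - 28)/(z**3 + 4*z**2 - z - 4)) dz by partial fractions, (-4*z**2 - 8*z - 28)/(z**3 + 4*z**2 - z - 4) = -4/(z + 4) + 4/(z + 1) - 4/(z - 1): now ∫(-5*z*cos(z)) dz + ∫((10*z + 25)/(z**2 + 5*z + 4)) dz + ∫(-4/(z - 1)) dz + ∫(4/(z + 1)) dz + ∫(-4/(z + 4)) dz.
Step 3. Evaluate the standard form [assuming z > 1]: now -4*log(z - 1) + ∫(-5*z*cos(z)) dz + ∫((10*z + 25)/(z**2 + 5*z + 4)) dz + ∫(4/(z + 1)) dz + ∫(-4/(z + 4)) dz.
Step 4. Evaluate the standard form [assuming z > -1]: now -4*log(z - 1) + 4*log(z + 1) + ∫(-5*z*cos(z)) dz + ∫((10*z + 25)/(z**2 + 5*z + 4)) dz + ∫(-4/(z + 4)) dz.
Step 5. Evaluate the standard form [assuming z > -4]: now -4*log(z - 1) + 4*log(z + 1) - 4*log(z + 4) + ∫(-5*z*cos(z)) dz + ∫((10*z + 25)/(z**2 + 5*z + 4)) dz.
Step 6. Integrate ∫(-5*z*cos(z)) dz by parts with u = z, dv = (-5*cos(z)) dz, so v = -5*sin(z): now -5*z*sin(z) - 4*log(z - 1) + 4*log(z + 1) - 4*log(z + 4) + ∫((10*z + 25)/(z**2 + 5*z + 4)) dz + ∫(5*sin(z)) dz.
Step 7. Evaluate the standard form: now -5*z*sin(z) - 4*log(z - 1) + 4*log(z + 1) - 4*log(z + 4) - 5*cos(z) + ∫((10*z + 25)/(z**2 + 5*z + 4)) dz.
Step 8. Decompose ∫((10*z + 25)/(z**2 + 5*z + 4)) dz by partial fractions, (10*z + 25)/(z**2 + 5*z + 4) = 5/(z + 4) + 5/(z + 1): now -5*z*sin(z) - 4*log(z - 1) + 4*log(z + 1) - 4*log(z + 4) - 5*cos(z) + ∫(5/(z + 1)) dz + ∫(5/(z + 4)) dz.
Step 9. Evaluate the standard form [assuming z > -4]: now -5*z*sin(z) - 4*log(z - 1) + 4*log(z + 1) + log(z + 4) - 5*cos(z) + ∫(5/(z + 1)) dz.
Step 10. Evaluate the standard form [assuming z > -1]: now -5*z*sin(z) - 4*log(z - 1) + 9*log(z + 1) + log(z + 4) - 5*cos(z).
Answer: -5*z*sin(z) - 4*log(z - 1) + 9*log(z + 1) + log(z + 4) - 5*cos(z).


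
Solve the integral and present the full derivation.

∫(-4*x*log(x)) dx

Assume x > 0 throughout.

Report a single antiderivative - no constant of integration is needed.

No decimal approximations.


Step 1. Integrate ∫(-4*x*log(x)) dx by parts with u = log(x), dv = (-4*x) dx, so v = -2*x**2 [assuming x > 0]: now -2*x**2*log(x) + ∫(2*x) dx.
Step 2. Evaluate the standard form: now -2*x**2*log(x) + x**2.
Answer: -2*x**2*log(x) + x**2.


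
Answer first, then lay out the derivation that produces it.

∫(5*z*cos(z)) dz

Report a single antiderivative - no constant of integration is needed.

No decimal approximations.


The answer is 5*z*sin(z) + 5*cos(z).
Step 1. Integrate ∫(5*z*cos(z)) dz by parts with u = z, dv = (5*cos(z)) dz, so v = 5*sin(z): now 5*z*sin(z) + ∫(-5*sin(z)) dz.
Step 2. Evaluate the standard form: now 5*z*sin(z) + 5*cos(z).
Answer: 5*z*sin(z) + 5*cos(z).


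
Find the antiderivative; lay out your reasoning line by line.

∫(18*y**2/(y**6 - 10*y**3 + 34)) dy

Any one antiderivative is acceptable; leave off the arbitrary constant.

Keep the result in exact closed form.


Step 1. Substitute u = y**3 - 5, turning ∫(18*y**2/(y**6 - 10*y**3 + 34)) dy into ∫(6/(u**2 + 9)) du: now ∫(6/(u**2 + 9)) du.
Step 2. Evaluate the standard form: now 2*atan(u/3).
Step 3. Substitute back u = y**3 - 5: now 2*atan(y**3/3 - 5/3).
Answer: 2*atan(y**3/3 - 5/3).


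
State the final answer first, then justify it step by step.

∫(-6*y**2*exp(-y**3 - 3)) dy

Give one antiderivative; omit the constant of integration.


The answer is 2*exp(-y**3 - 3).
Step 1. Substitute u = y**3 + 3, turning ∫(-6*y**2*exp(-y**3 - 3)) dy into ∫(-2*exp(-u)) du: now ∫(-2*exp(-u)) du.
Step 2. Evaluate the standard form: now 2*exp(-u).
Step 3. Substitute back u = y**3 + 3: now 2*exp(-y**3 - 3).
Answer: 2*exp(-y**3 - 3).


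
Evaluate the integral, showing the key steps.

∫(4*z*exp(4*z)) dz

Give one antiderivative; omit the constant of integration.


Step 1. Integrate ∫(4*z*exp(4*z)) dz by parts with u = z, dv = (4*exp(4*z)) dz, so v = exp(4*z): now z*exp(4*z) + ∫(-exp(4*z)) dz.
Step 2. Evaluate the standard form: now z*exp(4*z) - exp(4*z)/4.
Answer: z*exp(4*z) - exp(4*z)/4.


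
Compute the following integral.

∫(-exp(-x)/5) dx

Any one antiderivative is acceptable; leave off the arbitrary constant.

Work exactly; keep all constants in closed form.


Answer: exp(-x)/5.


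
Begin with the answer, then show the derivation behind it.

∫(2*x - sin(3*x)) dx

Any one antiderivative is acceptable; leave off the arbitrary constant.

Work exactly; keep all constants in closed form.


The answer is x**2 + cos(3*x)/3.
Step 1. Rewrite: now ∫(2*x) dx + ∫(-sin(3*x)) dx.
Step 2. Evaluate the standard form: now cos(3*x)/3 + ∫(2*x) dx.
Step 3. Evaluate the standard form: now x**2 + cos(3*x)/3.
Answer: x**2 + cos(3*x)/3.


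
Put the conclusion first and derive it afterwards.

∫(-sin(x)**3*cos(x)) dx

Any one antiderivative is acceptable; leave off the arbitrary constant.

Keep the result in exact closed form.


The answer is -sin(x)**4/4.
Step 1. Substitute u = sin(x), turning ∫(-sin(x)**3*cos(x)) dx into ∫(-u**3) du: now ∫(-u**3) du.
Step 2. Evaluate the standard form: now -u**4/4.
Step 3. Substitute back u = sin(x): now -sin(x)**4/4.
Answer: -sin(x)**4/4.


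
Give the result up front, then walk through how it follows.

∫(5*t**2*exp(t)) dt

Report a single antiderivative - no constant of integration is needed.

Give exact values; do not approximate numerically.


The answer is 5*t**2*exp(t) - 10*t*exp(t) + 10*exp(t).
Step 1. Integrate ∫(5*t**2*exp(t)) dt by parts with u = t**2, dv = (5*exp(t)) dt, so v = 5*exp(t): now 5*t**2*exp(t) + ∫(-10*t*exp(t)) dt.
Step 2. Integrate ∫(-10*t*exp(t)) dt by parts with u = t, dv = (-10*exp(t)) dt, so v = -10*exp(t): now 5*t**2*exp(t) - 10*t*exp(t) + ∫(10*exp(t)) dt.
Step 3. Evaluate the standard form: now 5*t**2*exp(t) - 10*t*exp(t) + 10*exp(t).
Answer: 5*t**2*exp(t) - 10*t*exp(t) + 10*exp(t).


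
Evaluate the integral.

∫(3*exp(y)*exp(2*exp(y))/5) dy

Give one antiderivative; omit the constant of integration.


Answer: 3*exp(2*exp(y))/10.


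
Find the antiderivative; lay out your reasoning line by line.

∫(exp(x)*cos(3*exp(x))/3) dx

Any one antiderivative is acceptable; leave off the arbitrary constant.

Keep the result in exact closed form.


Step 1. Substitute u = exp(x), turning ∫(exp(x)*cos(3*exp(x))/3) dx into ∫(cos(3*u)/3) du: now ∫(cos(3*u)/3) du.
Step 2. Evaluate the standard form: now sin(3*u)/9.
Step 3. Substitute back u = exp(x): now sin(3*exp(x))/9.
Answer: sin(3*exp(x))/9.


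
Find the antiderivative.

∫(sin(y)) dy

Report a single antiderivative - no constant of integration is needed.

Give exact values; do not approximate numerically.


Answer: -cos(y).


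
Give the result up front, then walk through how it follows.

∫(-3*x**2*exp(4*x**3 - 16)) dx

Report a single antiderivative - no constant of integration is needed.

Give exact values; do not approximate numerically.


The answer is -exp(4*x**3 - 16)/4.
Step 1. Substitute u = x**3 - 4, turning ∫(-3*x**2*exp(4*x**3 - 16)) dx into ∫(-exp(4*u)) du: now ∫(-exp(4*u)) du.
Step 2. Evaluate the standard form: now -exp(4*u)/4.
Step 3. Substitute back u = x**3 - 4: now -exp(4*x**3 - 16)/4.
Answer: -exp(4*x**3 - 16)/4.


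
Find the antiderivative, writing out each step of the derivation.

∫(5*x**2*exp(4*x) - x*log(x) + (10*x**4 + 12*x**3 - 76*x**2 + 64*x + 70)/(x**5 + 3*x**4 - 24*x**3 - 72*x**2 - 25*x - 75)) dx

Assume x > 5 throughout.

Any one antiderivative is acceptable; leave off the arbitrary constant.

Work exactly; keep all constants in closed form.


Step 1. Rewrite: now ∫(-x*log(x)) dx + ∫(5*x**2*exp(4*x)) dx + ∫((10*x**4 + 12*x**3 - 76*x**2 + 64*x + 70)/(x**5 + 3*x**4 - 24*x**3 - 72*x**2 - 25*x - 75)) dx.
Step 2. Integrate ∫(5*x**2*exp(4*x)) dx by parts with u = x**2, dv = (5*exp(4*x)) dx, so v = 5*exp(4*x)/4: now 5*x**2*exp(4*x)/4 + ∫(-5*x*exp(4*x)/2) dx + ∫(-x*log(x)) dx + ∫((10*x**4 + 12*x**3 - 76*x**2 + 64*x + 70)/(x**5 + 3*x**4 - 24*x**3 - 72*x**2 - 25*x - 75)) dx.
Step 3. Integrate ∫(-5*x*exp(4*x)/2) dx by parts with u = x, dv = (-5*exp(4*x)/2) dx, so v = -5*exp(4*x)/8: now 5*x**2*exp(4*x)/4 - 5*x*exp(4*x)/8 + ∫(-x*log(x)) dx + ∫((10*x**4 + 12*x**3 - 76*x**2 + 64*x + 70)/(x**5 + 3*x**4 - 24*x**3 - 72*x**2 - 25*x - 75)) dx + ∫(5*exp(4*x)/8) dx.
Step 4. Evaluate the standard form: now 5*x**2*exp(4*x)/4 - 5*x*exp(4*x)/8 + 5*exp(4*x)/32 + ∫(-x*log(x)) dx + ∫((10*x**4 + 12*x**3 - 76*x**2 + 64*x + 70)/(x**5 + 3*x**4 - 24*x**3 - 72*x**2 - 25*x - 75)) dx.
Step 5. Integrate ∫(-x*log(x)) dx by parts with u = log(x), dv = (-x) dx, so v = -x**2/2 [assuming x > 0]: now 5*x**2*exp(4*x)/4 - x**2*log(x)/2 - 5*x*exp(4*x)/8 + 5*exp(4*x)/32 + ∫(x/2) dx + ∫((10*x**4 + 12*x**3 - 76*x**2 + 64*x + 70)/(x**5 + 3*x**4 - 24*x**3 - 72*x**2 - 25*x - 75)) dx.
Step 6. Evaluate the standard form: now 5*x**2*exp(4*x)/4 - x**2*log(x)/2 + x**2/4 - 5*x*exp(4*x)/8 + 5*exp(4*x)/32 + ∫((10*x**4 + 12*x**3 - 76*x**2 + 64*x + 70)/(x**5 + 3*x**4 - 24*x**3 - 72*x**2 - 25*x - 75)) dx.
Step 7. Decompose ∫((10*x**4 + 12*x**3 - 76*x**2 + 64*x + 70)/(x**5 + 3*x**4 - 24*x**3 - 72*x**2 - 25*x - 75)) dx by partial fractions, (10*x**4 + 12*x**3 - 76*x**2 + 64*x + 70)/(x**5 + 3*x**4 - 24*x**3 - 72*x**2 - 25*x - 75) = -2/(x**2 + 1) + 5/(x + 5) + 2/(x + 3) + 3/(x - 5): now 5*x**2*exp(4*x)/4 - x**2*log(x)/2 + x**2/4 - 5*x*exp(4*x)/8 + 5*exp(4*x)/32 + ∫(3/(x - 5)) dx + ∫(2/(x + 3)) dx + ∫(5/(x + 5)) dx + ∫(-2/(x**2 + 1)) dx.
Step 8. Evaluate the standard form [assuming x > -5]: now 5*x**2*exp(4*x)/4 - x**2*log(x)/2 + x**2/4 - 5*x*exp(4*x)/8 + 5*exp(4*x)/32 + 5*log(x + 5) + ∫(3/(x - 5)) dx + ∫(2/(x + 3)) dx + ∫(-2/(x**2 + 1)) dx.
Step 9. Evaluate the standard form [assuming x > 5]: now 5*x**2*exp(4*x)/4 - x**2*log(x)/2 + x**2/4 - 5*x*exp(4*x)/8 + 5*exp(4*x)/32 + 3*log(x - 5) + 5*log(x + 5) + ∫(2/(x + 3)) dx + ∫(-2/(x**2 + 1)) dx.
Step 10. Evaluate the standard form [assuming x > -3]: now 5*x**2*exp(4*x)/4 - x**2*log(x)/2 + x**2/4 - 5*x*exp(4*x)/8 + 5*exp(4*x)/32 + 3*log(x - 5) + 2*log(x + 3) + 5*log(x + 5) + ∫(-2/(x**2 + 1)) dx.
Step 11. Evaluate the standard form: now 5*x**2*exp(4*x)/4 - x**2*log(x)/2 + x**2/4 - 5*x*exp(4*x)/8 + 5*exp(4*x)/32 + 3*log(x - 5) + 2*log(x + 3) + 5*log(x + 5) - 2*atan(x).
Answer: 5*x**2*exp(4*x)/4 - x**2*log(x)/2 + x**2/4 - 5*x*exp(4*x)/8 + 5*exp(4*x)/32 + 3*log(x - 5) + 2*log(x + 3) + 5*log(x + 5) - 2*atan(x).
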